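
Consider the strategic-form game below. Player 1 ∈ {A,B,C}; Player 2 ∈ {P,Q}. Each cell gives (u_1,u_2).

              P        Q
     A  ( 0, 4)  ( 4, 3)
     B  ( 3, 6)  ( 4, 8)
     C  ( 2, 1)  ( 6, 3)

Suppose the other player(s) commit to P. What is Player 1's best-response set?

u_1(A vs P) = 0
u_1(B vs P) = 3
u_1(C vs P) = 2
max payoff 3 at {B}

argmax u_1 = {B}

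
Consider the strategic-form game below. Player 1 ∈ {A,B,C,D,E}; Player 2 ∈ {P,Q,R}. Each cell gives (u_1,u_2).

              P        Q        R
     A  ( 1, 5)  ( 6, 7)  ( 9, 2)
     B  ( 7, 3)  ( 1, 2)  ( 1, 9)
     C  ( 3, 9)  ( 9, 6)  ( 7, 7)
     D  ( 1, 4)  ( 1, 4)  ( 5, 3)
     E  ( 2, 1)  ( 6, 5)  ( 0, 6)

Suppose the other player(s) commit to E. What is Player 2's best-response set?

argmax u_2 = {R}

u_2(P vs E) = 1
u_2(Q vs E) = 5
u_2(R vs E) = 6
max payoff 6 at {R}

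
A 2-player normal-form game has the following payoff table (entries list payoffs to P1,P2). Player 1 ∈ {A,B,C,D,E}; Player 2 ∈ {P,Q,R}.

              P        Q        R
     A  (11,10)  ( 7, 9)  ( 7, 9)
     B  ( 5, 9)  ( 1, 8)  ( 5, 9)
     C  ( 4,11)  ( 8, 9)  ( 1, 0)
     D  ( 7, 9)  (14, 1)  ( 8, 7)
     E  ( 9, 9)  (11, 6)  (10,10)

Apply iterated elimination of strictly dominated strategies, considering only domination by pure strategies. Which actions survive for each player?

P1 drop B (A beats it: P:11>5 Q:7>1 R:7>5)
P1 drop C (D beats it: P:7>4 Q:14>8 R:8>1)
P2 drop Q (P beats it: A:10>9 D:9>1 E:9>6)
P1 drop D (E beats it: P:9>7 R:10>8)
P1→{A,E} P2→{P,R}

Remaining: P1:{A,E} P2:{P,R}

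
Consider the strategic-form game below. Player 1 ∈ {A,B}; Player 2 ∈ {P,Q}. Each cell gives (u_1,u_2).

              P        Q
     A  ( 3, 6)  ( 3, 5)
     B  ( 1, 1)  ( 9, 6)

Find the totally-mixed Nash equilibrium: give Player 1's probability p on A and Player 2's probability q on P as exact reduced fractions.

P1 mixes 5/6 on A; P2 mixes 3/4 on P

P1 indiff ⇒ q·3+(1-q)·3 = q·1+(1-q)·9 ⇒ q(2) = (1-q)(6) ⇒ q = 3/4
P2 indiff ⇒ p·6+(1-p)·1 = p·5+(1-p)·6 ⇒ p(1) = (1-p)(5) ⇒ p = 5/6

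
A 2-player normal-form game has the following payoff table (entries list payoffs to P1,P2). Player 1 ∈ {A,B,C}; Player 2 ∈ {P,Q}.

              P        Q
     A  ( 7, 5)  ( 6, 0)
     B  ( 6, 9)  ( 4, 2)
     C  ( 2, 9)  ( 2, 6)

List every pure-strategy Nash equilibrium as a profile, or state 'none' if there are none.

(A,P): NE
(A,Q): not NE [P2→P gives 5>0]
(B,P): not NE [P1→A gives 7>6]
(B,Q): not NE [P1→A gives 6>4; P2→P gives 9>2]
(C,P): not NE [P1→A gives 7>2]
(C,Q): not NE [P1→A gives 6>2; P2→P gives 9>6]

PSNE = {(A,P)}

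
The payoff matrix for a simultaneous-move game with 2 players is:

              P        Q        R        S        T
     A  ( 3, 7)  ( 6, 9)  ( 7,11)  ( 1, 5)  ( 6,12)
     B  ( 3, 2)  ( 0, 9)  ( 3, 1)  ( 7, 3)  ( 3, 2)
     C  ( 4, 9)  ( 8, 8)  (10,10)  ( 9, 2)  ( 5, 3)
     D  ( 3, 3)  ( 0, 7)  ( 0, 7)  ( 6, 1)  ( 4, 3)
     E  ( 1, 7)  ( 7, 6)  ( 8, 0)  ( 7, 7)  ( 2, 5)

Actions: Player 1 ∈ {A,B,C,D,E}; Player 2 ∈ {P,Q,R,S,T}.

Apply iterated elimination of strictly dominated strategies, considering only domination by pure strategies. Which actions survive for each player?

P1 drop B (C beats it: P:4>3 Q:8>0 R:10>3 S:9>7 T:5>3)
P1 drop D (C beats it: P:4>3 Q:8>0 R:10>0 S:9>6 T:5>4)
P1 drop E (C beats it: P:4>1 Q:8>7 R:10>8 S:9>7 T:5>2)
P2 drop P (R beats it: A:11>7 C:10>9)
P2 drop Q (R beats it: A:11>9 C:10>8)
P2 drop S (R beats it: A:11>5 C:10>2)
P1→{A,C} P2→{R,T}

Survivors P1:{A,C} P2:{R,T}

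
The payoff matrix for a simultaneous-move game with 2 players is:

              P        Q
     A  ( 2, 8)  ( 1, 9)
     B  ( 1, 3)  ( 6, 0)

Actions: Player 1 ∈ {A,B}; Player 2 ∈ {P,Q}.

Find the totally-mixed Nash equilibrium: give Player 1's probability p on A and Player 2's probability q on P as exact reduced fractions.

P1 mixes 3/4 on A; P2 mixes 5/6 on P

P1 indiff ⇒ q·2+(1-q)·1 = q·1+(1-q)·6 ⇒ q(1) = (1-q)(5) ⇒ q = 5/6
P2 indiff ⇒ p·8+(1-p)·3 = p·9+(1-p)·0 ⇒ p(-1) = (1-p)(-3) ⇒ p = 3/4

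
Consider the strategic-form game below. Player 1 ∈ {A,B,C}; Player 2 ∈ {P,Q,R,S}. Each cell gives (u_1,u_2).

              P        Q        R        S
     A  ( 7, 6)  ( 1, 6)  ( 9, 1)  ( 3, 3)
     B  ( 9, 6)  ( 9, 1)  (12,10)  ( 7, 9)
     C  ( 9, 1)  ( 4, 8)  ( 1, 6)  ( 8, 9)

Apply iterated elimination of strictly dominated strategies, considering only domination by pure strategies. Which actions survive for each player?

Remaining: P1:{B,C} P2:{R,S}

P1 drop A (B beats it: P:9>7 Q:9>1 R:12>9 S:7>3)
P2 drop P (R beats it: B:10>6 C:6>1)
P2 drop Q (S beats it: B:9>1 C:9>8)
P1→{B,C} P2→{R,S}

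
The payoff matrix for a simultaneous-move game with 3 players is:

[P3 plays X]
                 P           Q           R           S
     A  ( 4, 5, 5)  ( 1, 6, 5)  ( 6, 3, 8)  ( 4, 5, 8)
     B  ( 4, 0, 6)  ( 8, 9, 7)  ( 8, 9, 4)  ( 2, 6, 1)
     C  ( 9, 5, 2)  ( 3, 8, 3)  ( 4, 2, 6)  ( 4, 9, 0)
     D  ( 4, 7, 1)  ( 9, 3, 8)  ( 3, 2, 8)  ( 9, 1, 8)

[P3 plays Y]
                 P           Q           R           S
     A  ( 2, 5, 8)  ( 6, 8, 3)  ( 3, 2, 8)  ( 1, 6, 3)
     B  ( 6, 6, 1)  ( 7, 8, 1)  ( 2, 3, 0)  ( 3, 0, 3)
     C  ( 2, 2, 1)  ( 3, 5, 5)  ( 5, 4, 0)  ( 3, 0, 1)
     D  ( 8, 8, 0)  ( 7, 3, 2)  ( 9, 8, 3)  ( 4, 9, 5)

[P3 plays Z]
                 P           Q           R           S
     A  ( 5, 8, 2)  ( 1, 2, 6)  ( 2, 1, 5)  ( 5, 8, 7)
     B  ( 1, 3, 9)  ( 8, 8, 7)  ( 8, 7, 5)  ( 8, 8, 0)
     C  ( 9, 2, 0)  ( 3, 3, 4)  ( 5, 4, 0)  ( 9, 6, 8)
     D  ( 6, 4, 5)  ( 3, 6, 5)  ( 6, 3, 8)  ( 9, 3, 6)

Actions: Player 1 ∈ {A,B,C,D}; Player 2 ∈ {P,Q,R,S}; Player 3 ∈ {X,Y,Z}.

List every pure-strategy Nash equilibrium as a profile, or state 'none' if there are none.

Nash profiles: (B,Q,Z), (C,S,Z)

(A,P,X): not NE [P1→C gives 9>4; P2→Q gives 6>5; P3→Y gives 8>5]
(A,P,Y): not NE [P1→D gives 8>2; P2→Q gives 8>5]
(A,P,Z): not NE [P1→C gives 9>5; P3→Y gives 8>2]
(A,Q,X): not NE [P1→D gives 9>1; P3→Z gives 6>5]
(A,Q,Y): not NE [P1→D gives 7>6; P3→Z gives 6>3]
(A,Q,Z): not NE [P1→B gives 8>1; P2→S gives 8>2]
(A,R,X): not NE [P1→B gives 8>6; P2→Q gives 6>3]
(A,R,Y): not NE [P1→D gives 9>3; P2→Q gives 8>2]
(A,R,Z): not NE [P1→B gives 8>2; P2→S gives 8>1; P3→Y gives 8>5]
(A,S,X): not NE [P1→D gives 9>4; P2→Q gives 6>5]
(A,S,Y): not NE [P1→D gives 4>1; P2→Q gives 8>6; P3→X gives 8>3]
(A,S,Z): not NE [P1→D gives 9>5; P3→X gives 8>7]
(B,P,X): not NE [P1→C gives 9>4; P2→R gives 9>0; P3→Z gives 9>6]
(B,P,Y): not NE [P1→D gives 8>6; P2→Q gives 8>6; P3→Z gives 9>1]
(B,P,Z): not NE [P1→C gives 9>1; P2→S gives 8>3]
(B,Q,X): not NE [P1→D gives 9>8]
(B,Q,Y): not NE [P3→Z gives 7>1]
(B,Q,Z): NE
(B,R,X): not NE [P3→Z gives 5>4]
(B,R,Y): not NE [P1→D gives 9>2; P2→Q gives 8>3; P3→Z gives 5>0]
(B,R,Z): not NE [P2→S gives 8>7]
(B,S,X): not NE [P1→D gives 9>2; P2→R gives 9>6; P3→Y gives 3>1]
(B,S,Y): not NE [P1→D gives 4>3; P2→Q gives 8>0]
(B,S,Z): not NE [P1→D gives 9>8; P3→Y gives 3>0]
(C,P,X): not NE [P2→S gives 9>5]
(C,P,Y): not NE [P1→D gives 8>2; P2→Q gives 5>2; P3→X gives 2>1]
(C,P,Z): not NE [P2→S gives 6>2; P3→X gives 2>0]
(C,Q,X): not NE [P1→D gives 9>3; P2→S gives 9>8; P3→Y gives 5>3]
(C,Q,Y): not NE [P1→D gives 7>3]
(C,Q,Z): not NE [P1→B gives 8>3; P2→S gives 6>3; P3→Y gives 5>4]
(C,R,X): not NE [P1→B gives 8>4; P2→S gives 9>2]
(C,R,Y): not NE [P1→D gives 9>5; P2→Q gives 5>4; P3→X gives 6>0]
(C,R,Z): not NE [P1→B gives 8>5; P2→S gives 6>4; P3→X gives 6>0]
(C,S,X): not NE [P1→D gives 9>4; P3→Z gives 8>0]
(C,S,Y): not NE [P1→D gives 4>3; P2→Q gives 5>0; P3→Z gives 8>1]
(C,S,Z): NE
(D,P,X): not NE [P1→C gives 9>4; P3→Z gives 5>1]
(D,P,Y): not NE [P2→S gives 9>8; P3→Z gives 5>0]
(D,P,Z): not NE [P1→C gives 9>6; P2→Q gives 6>4]
(D,Q,X): not NE [P2→P gives 7>3]
(D,Q,Y): not NE [P2→S gives 9>3; P3→X gives 8>2]
(D,Q,Z): not NE [P1→B gives 8>3; P3→X gives 8>5]
(D,R,X): not NE [P1→B gives 8>3; P2→P gives 7>2]
(D,R,Y): not NE [P2→S gives 9>8; P3→Z gives 8>3]
(D,R,Z): not NE [P1→B gives 8>6; P2→Q gives 6>3]
(D,S,X): not NE [P2→P gives 7>1]
(D,S,Y): not NE [P3→X gives 8>5]
(D,S,Z): not NE [P2→Q gives 6>3; P3→X gives 8>6]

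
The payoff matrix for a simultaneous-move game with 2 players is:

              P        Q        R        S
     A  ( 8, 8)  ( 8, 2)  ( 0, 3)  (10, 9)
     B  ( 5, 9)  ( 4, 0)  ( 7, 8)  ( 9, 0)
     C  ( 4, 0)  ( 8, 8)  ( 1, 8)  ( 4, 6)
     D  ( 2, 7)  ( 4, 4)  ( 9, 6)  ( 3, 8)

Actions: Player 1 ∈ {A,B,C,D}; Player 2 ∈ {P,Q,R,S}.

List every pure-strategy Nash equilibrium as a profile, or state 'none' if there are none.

(A,P): not NE [P2→S gives 9>8]
(A,Q): not NE [P2→S gives 9>2]
(A,R): not NE [P1→D gives 9>0; P2→S gives 9>3]
(A,S): NE
(B,P): not NE [P1→A gives 8>5]
(B,Q): not NE [P1→C gives 8>4; P2→P gives 9>0]
(B,R): not NE [P1→D gives 9>7; P2→P gives 9>8]
(B,S): not NE [P1→A gives 10>9; P2→P gives 9>0]
(C,P): not NE [P1→A gives 8>4; P2→R gives 8>0]
(C,Q): NE
(C,R): not NE [P1→D gives 9>1]
(C,S): not NE [P1→A gives 10>4; P2→R gives 8>6]
(D,P): not NE [P1→A gives 8>2; P2→S gives 8>7]
(D,Q): not NE [P1→C gives 8>4; P2→S gives 8>4]
(D,R): not NE [P2→S gives 8>6]
(D,S): not NE [P1→A gives 10>3]

NE set: (A,S), (C,Q)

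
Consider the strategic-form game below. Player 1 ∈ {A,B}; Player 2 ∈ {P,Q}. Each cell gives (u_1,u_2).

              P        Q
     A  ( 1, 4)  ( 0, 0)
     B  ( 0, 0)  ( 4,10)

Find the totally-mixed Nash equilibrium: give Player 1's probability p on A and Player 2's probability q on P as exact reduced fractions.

p=5/7, q=4/5

P1 indiff ⇒ q·1+(1-q)·0 = q·0+(1-q)·4 ⇒ q(1) = (1-q)(4) ⇒ q = 4/5
P2 indiff ⇒ p·4+(1-p)·0 = p·0+(1-p)·10 ⇒ p(4) = (1-p)(10) ⇒ p = 5/7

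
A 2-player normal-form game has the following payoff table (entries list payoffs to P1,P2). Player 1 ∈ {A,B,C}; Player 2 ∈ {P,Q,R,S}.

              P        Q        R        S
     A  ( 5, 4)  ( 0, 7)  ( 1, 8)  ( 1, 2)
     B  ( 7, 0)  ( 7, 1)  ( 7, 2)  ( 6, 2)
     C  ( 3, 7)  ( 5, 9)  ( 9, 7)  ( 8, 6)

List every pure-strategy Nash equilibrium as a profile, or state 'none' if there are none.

PSNE: ∅

(A,P): not NE [P1→B gives 7>5; P2→R gives 8>4]
(A,Q): not NE [P1→B gives 7>0; P2→R gives 8>7]
(A,R): not NE [P1→C gives 9>1]
(A,S): not NE [P1→C gives 8>1; P2→R gives 8>2]
(B,P): not NE [P2→S gives 2>0]
(B,Q): not NE [P2→S gives 2>1]
(B,R): not NE [P1→C gives 9>7]
(B,S): not NE [P1→C gives 8>6]
(C,P): not NE [P1→B gives 7>3; P2→Q gives 9>7]
(C,Q): not NE [P1→B gives 7>5]
(C,R): not NE [P2→Q gives 9>7]
(C,S): not NE [P2→Q gives 9>6]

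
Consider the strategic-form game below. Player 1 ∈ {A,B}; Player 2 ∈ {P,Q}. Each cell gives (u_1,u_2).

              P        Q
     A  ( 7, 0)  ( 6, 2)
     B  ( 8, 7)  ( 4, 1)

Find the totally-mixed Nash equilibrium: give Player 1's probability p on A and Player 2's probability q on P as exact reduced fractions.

P1 indiff ⇒ q·7+(1-q)·6 = q·8+(1-q)·4 ⇒ q(-1) = (1-q)(-2) ⇒ q = 2/3
P2 indiff ⇒ p·0+(1-p)·7 = p·2+(1-p)·1 ⇒ p(-2) = (1-p)(-6) ⇒ p = 3/4

P1 mixes 3/4 on A; P2 mixes 2/3 on P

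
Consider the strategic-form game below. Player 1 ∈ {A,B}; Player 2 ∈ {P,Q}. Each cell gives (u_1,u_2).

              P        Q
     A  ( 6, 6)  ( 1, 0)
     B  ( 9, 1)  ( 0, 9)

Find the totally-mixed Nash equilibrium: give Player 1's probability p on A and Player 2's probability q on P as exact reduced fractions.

P1 indiff ⇒ q·6+(1-q)·1 = q·9+(1-q)·0 ⇒ q(-3) = (1-q)(-1) ⇒ q = 1/4
P2 indiff ⇒ p·6+(1-p)·1 = p·0+(1-p)·9 ⇒ p(6) = (1-p)(8) ⇒ p = 4/7

(p,q) = (4/7, 1/4)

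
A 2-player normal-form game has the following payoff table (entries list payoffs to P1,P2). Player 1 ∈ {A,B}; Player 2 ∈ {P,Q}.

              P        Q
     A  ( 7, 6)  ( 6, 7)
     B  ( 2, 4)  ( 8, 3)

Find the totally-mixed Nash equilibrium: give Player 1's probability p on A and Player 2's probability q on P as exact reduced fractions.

P1 indiff ⇒ q·7+(1-q)·6 = q·2+(1-q)·8 ⇒ q(5) = (1-q)(2) ⇒ q = 2/7
P2 indiff ⇒ p·6+(1-p)·4 = p·7+(1-p)·3 ⇒ p(-1) = (1-p)(-1) ⇒ p = 1/2

(p,q) = (1/2, 2/7)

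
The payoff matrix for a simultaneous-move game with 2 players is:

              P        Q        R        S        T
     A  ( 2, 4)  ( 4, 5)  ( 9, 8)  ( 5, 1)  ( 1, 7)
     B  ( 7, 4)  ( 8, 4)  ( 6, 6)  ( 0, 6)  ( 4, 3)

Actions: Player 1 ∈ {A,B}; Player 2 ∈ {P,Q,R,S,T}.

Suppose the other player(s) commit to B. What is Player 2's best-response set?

argmax u_2 = {R,S}

u_2(P vs B) = 4
u_2(Q vs B) = 4
u_2(R vs B) = 6
u_2(S vs B) = 6
u_2(T vs B) = 3
max payoff 6 at {R,S}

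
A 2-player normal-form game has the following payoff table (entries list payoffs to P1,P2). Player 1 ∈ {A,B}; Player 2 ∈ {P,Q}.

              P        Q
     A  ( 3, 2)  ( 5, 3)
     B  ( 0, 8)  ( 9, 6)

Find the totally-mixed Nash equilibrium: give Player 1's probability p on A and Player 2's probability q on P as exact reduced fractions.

P1 indiff ⇒ q·3+(1-q)·5 = q·0+(1-q)·9 ⇒ q(3) = (1-q)(4) ⇒ q = 4/7
P2 indiff ⇒ p·2+(1-p)·8 = p·3+(1-p)·6 ⇒ p(-1) = (1-p)(-2) ⇒ p = 2/3

P1 mixes 2/3 on A; P2 mixes 4/7 on P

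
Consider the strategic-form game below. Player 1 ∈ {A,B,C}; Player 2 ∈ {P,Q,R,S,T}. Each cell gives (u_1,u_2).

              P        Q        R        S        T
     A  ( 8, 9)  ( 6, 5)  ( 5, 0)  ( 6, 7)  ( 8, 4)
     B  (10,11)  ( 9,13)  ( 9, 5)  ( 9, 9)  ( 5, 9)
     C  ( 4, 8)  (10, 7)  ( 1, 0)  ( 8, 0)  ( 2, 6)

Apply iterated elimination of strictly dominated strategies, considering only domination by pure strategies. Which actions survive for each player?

P2 drop R (P beats it: A:9>0 B:11>5 C:8>0)
P2 drop S (P beats it: A:9>7 B:11>9 C:8>0)
P2 drop T (P beats it: A:9>4 B:11>9 C:8>6)
P1 drop A (B beats it: P:10>8 Q:9>6)
P1→{B,C} P2→{P,Q}

Remaining: P1:{B,C} P2:{P,Q}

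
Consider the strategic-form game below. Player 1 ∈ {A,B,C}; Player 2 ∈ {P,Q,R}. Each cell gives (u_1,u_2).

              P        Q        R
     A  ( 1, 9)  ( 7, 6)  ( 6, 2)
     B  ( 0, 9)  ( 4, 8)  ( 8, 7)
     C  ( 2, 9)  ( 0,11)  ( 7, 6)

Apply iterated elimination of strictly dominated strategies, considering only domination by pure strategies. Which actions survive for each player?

P2 drop R (P beats it: A:9>2 B:9>7 C:9>6)
P1 drop B (A beats it: P:1>0 Q:7>4)
P1→{A,C} P2→{P,Q}

IESDS → P1:{A,C} P2:{P,Q}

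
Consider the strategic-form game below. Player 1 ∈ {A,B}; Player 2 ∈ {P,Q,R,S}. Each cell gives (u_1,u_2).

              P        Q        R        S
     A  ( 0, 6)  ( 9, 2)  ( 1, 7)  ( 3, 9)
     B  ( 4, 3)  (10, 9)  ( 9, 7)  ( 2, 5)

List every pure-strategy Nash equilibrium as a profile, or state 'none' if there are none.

NE set: (A,S), (B,Q)

(A,P): not NE [P1→B gives 4>0; P2→S gives 9>6]
(A,Q): not NE [P1→B gives 10>9; P2→S gives 9>2]
(A,R): not NE [P1→B gives 9>1; P2→S gives 9>7]
(A,S): NE
(B,P): not NE [P2→Q gives 9>3]
(B,Q): NE
(B,R): not NE [P2→Q gives 9>7]
(B,S): not NE [P1→A gives 3>2; P2→Q gives 9>5]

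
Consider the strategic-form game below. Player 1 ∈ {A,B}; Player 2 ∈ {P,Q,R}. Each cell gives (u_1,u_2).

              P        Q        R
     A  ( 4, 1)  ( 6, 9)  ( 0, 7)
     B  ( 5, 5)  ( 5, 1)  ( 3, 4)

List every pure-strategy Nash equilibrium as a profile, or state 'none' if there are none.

NE set: (A,Q), (B,P)

(A,P): not NE [P1→B gives 5>4; P2→Q gives 9>1]
(A,Q): NE
(A,R): not NE [P1→B gives 3>0; P2→Q gives 9>7]
(B,P): NE
(B,Q): not NE [P1→A gives 6>5; P2→P gives 5>1]
(B,R): not NE [P2→P gives 5>4]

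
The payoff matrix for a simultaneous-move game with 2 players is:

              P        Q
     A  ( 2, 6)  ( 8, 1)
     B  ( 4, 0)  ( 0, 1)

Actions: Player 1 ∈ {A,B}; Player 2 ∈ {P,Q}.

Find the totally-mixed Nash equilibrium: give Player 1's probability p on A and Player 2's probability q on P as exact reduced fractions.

P1 indiff ⇒ q·2+(1-q)·8 = q·4+(1-q)·0 ⇒ q(-2) = (1-q)(-8) ⇒ q = 4/5
P2 indiff ⇒ p·6+(1-p)·0 = p·1+(1-p)·1 ⇒ p(5) = (1-p)(1) ⇒ p = 1/6

P1 mixes 1/6 on A; P2 mixes 4/5 on P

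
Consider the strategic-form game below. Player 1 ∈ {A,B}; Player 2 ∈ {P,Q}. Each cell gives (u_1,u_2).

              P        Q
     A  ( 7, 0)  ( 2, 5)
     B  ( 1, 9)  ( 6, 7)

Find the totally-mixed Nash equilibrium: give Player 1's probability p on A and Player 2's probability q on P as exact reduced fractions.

(p,q) = (2/7, 2/5)

P1 indiff ⇒ q·7+(1-q)·2 = q·1+(1-q)·6 ⇒ q(6) = (1-q)(4) ⇒ q = 2/5
P2 indiff ⇒ p·0+(1-p)·9 = p·5+(1-p)·7 ⇒ p(-5) = (1-p)(-2) ⇒ p = 2/7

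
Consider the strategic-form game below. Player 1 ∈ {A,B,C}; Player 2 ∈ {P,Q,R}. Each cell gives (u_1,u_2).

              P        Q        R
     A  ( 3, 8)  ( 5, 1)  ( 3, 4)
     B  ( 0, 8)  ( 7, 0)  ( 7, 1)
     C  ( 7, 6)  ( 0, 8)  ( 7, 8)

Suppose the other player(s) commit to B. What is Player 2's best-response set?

BR_2 = {P}

u_2(P vs B) = 8
u_2(Q vs B) = 0
u_2(R vs B) = 1
max payoff 8 at {P}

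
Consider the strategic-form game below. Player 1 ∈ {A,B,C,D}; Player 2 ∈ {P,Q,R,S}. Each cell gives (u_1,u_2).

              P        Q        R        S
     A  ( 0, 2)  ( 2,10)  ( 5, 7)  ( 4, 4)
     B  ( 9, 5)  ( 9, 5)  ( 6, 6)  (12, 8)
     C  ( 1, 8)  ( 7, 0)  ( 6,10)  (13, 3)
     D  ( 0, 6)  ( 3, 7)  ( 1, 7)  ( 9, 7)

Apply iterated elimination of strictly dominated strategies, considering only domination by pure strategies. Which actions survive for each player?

P1 drop A (B beats it: P:9>0 Q:9>2 R:6>5 S:12>4)
P1 drop D (B beats it: P:9>0 Q:9>3 R:6>1 S:12>9)
P2 drop P (R beats it: B:6>5 C:10>8)
P2 drop Q (R beats it: B:6>5 C:10>0)
P1→{B,C} P2→{R,S}

Survivors P1:{B,C} P2:{R,S}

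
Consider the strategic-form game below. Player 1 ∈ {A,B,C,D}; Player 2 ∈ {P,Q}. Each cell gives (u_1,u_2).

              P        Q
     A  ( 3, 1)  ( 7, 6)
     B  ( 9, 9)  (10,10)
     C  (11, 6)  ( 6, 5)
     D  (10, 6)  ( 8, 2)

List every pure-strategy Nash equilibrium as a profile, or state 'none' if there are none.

(A,P): not NE [P1→C gives 11>3; P2→Q gives 6>1]
(A,Q): not NE [P1→B gives 10>7]
(B,P): not NE [P1→C gives 11>9; P2→Q gives 10>9]
(B,Q): NE
(C,P): NE
(C,Q): not NE [P1→B gives 10>6; P2→P gives 6>5]
(D,P): not NE [P1→C gives 11>10]
(D,Q): not NE [P1→B gives 10>8; P2→P gives 6>2]

Nash profiles: (B,Q), (C,P)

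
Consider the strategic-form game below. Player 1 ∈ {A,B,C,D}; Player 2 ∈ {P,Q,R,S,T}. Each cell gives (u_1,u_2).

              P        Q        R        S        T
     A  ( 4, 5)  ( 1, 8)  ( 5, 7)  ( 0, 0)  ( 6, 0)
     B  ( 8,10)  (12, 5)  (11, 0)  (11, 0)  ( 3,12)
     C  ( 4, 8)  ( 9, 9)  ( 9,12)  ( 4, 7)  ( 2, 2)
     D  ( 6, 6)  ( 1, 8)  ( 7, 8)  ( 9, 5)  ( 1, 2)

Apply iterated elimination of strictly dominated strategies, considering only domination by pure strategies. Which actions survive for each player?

P1 drop C (B beats it: P:8>4 Q:12>9 R:11>9 S:11>4 T:3>2)
P1 drop D (B beats it: P:8>6 Q:12>1 R:11>7 S:11>9 T:3>1)
P2 drop R (Q beats it: A:8>7 B:5>0)
P2 drop S (P beats it: A:5>0 B:10>0)
P1→{A,B} P2→{P,Q,T}

IESDS → P1:{A,B} P2:{P,Q,T}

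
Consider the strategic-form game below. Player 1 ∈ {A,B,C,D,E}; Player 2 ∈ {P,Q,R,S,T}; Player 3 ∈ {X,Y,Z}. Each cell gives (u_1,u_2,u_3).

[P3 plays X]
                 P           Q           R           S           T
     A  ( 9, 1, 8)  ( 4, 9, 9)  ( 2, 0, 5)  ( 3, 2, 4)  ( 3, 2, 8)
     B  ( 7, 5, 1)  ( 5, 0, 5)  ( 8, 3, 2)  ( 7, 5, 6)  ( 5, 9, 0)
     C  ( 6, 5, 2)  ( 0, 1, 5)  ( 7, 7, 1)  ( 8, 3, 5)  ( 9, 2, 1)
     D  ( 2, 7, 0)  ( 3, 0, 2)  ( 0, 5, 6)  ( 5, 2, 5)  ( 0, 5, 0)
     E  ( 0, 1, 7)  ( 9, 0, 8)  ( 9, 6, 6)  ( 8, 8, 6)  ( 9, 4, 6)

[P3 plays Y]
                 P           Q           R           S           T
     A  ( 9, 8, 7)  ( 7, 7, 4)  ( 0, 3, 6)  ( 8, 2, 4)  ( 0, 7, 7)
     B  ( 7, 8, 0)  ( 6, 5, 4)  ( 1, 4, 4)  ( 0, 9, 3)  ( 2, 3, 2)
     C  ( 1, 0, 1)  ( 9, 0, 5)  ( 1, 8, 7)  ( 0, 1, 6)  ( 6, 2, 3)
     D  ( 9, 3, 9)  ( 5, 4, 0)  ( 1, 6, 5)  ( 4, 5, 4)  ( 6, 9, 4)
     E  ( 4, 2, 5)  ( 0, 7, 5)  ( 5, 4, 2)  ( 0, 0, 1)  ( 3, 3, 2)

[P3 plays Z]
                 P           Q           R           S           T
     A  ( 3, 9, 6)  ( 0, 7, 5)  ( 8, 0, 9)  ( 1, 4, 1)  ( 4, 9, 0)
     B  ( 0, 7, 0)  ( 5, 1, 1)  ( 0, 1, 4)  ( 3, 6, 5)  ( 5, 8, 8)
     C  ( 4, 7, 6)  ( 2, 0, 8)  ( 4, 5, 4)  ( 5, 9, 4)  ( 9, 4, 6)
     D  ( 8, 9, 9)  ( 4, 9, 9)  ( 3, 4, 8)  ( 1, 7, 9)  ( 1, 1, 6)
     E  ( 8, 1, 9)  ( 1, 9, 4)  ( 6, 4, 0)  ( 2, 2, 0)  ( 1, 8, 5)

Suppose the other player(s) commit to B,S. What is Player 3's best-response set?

u_3(X vs B,S) = 6
u_3(Y vs B,S) = 3
u_3(Z vs B,S) = 5
max payoff 6 at {X}

argmax u_3 = {X}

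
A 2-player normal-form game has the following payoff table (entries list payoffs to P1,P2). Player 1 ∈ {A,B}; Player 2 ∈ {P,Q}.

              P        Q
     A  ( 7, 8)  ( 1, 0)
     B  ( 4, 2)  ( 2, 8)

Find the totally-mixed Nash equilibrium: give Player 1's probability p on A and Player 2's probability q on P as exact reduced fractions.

P1 indiff ⇒ q·7+(1-q)·1 = q·4+(1-q)·2 ⇒ q(3) = (1-q)(1) ⇒ q = 1/4
P2 indiff ⇒ p·8+(1-p)·2 = p·0+(1-p)·8 ⇒ p(8) = (1-p)(6) ⇒ p = 3/7

P1 mixes 3/7 on A; P2 mixes 1/4 on P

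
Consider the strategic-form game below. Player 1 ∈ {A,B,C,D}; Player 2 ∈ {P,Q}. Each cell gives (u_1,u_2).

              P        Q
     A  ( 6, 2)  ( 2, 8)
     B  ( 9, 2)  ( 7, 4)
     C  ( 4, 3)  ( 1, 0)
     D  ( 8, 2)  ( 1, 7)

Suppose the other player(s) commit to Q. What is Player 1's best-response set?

u_1(A vs Q) = 2
u_1(B vs Q) = 7
u_1(C vs Q) = 1
u_1(D vs Q) = 1
max payoff 7 at {B}

BR_1 = {B}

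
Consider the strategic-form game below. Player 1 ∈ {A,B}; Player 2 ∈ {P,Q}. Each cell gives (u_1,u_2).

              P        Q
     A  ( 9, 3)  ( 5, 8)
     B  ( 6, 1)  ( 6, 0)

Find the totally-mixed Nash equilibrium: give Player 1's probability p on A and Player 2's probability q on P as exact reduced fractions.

P1 mixes 1/6 on A; P2 mixes 1/4 on P

P1 indiff ⇒ q·9+(1-q)·5 = q·6+(1-q)·6 ⇒ q(3) = (1-q)(1) ⇒ q = 1/4
P2 indiff ⇒ p·3+(1-p)·1 = p·8+(1-p)·0 ⇒ p(-5) = (1-p)(-1) ⇒ p = 1/6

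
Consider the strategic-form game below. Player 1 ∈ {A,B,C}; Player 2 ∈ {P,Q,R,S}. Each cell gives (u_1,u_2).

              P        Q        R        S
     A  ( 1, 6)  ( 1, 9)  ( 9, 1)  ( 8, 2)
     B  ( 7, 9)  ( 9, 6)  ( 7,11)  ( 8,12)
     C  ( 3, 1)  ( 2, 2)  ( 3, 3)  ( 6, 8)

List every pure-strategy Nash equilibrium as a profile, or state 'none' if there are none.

PSNE = {(B,S)}

(A,P): not NE [P1→B gives 7>1; P2→Q gives 9>6]
(A,Q): not NE [P1→B gives 9>1]
(A,R): not NE [P2→Q gives 9>1]
(A,S): not NE [P2→Q gives 9>2]
(B,P): not NE [P2→S gives 12>9]
(B,Q): not NE [P2→S gives 12>6]
(B,R): not NE [P1→A gives 9>7; P2→S gives 12>11]
(B,S): NE
(C,P): not NE [P1→B gives 7>3; P2→S gives 8>1]
(C,Q): not NE [P1→B gives 9>2; P2→S gives 8>2]
(C,R): not NE [P1→A gives 9>3; P2→S gives 8>3]
(C,S): not NE [P1→B gives 8>6]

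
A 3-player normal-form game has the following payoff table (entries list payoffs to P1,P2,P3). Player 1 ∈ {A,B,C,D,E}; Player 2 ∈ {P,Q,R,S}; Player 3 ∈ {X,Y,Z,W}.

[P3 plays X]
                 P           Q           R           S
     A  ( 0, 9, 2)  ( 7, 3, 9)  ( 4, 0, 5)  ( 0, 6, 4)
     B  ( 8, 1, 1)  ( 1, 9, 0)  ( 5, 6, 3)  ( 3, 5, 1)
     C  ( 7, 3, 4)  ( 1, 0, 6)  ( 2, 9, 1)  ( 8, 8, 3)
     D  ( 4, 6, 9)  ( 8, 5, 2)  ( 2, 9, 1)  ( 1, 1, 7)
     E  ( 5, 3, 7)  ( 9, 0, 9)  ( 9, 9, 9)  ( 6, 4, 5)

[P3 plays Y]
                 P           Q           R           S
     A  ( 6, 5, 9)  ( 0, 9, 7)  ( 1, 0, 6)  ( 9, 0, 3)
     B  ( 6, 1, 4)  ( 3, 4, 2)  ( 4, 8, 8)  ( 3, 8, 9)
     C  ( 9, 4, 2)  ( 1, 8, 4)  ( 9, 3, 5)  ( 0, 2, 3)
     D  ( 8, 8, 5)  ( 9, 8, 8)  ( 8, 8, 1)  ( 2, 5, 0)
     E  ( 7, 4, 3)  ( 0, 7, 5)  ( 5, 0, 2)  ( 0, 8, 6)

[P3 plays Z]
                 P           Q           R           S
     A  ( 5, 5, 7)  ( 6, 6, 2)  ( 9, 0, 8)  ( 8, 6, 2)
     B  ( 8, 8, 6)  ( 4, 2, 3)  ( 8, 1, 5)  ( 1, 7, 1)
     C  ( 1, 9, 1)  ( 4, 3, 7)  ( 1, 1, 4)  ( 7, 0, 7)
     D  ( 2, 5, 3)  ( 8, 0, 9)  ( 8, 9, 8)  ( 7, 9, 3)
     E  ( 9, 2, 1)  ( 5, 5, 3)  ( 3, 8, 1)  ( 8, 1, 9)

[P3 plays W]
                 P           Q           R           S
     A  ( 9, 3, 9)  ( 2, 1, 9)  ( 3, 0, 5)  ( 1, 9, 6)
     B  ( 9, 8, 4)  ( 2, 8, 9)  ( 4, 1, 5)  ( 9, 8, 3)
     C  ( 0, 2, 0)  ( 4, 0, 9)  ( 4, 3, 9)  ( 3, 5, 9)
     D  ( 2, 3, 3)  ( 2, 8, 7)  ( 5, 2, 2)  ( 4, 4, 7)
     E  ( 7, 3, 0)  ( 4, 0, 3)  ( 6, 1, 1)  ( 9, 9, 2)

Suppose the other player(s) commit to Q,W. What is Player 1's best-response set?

u_1(A vs Q,W) = 2
u_1(B vs Q,W) = 2
u_1(C vs Q,W) = 4
u_1(D vs Q,W) = 2
u_1(E vs Q,W) = 4
max payoff 4 at {C,E}

BR_1 = {C,E}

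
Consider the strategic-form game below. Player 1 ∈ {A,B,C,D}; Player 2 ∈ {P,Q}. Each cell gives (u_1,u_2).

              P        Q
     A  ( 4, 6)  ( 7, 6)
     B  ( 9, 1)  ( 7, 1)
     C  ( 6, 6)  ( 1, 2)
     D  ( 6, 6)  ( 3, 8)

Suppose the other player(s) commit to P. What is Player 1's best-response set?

u_1(A vs P) = 4
u_1(B vs P) = 9
u_1(C vs P) = 6
u_1(D vs P) = 6
max payoff 9 at {B}

P1 best: {B}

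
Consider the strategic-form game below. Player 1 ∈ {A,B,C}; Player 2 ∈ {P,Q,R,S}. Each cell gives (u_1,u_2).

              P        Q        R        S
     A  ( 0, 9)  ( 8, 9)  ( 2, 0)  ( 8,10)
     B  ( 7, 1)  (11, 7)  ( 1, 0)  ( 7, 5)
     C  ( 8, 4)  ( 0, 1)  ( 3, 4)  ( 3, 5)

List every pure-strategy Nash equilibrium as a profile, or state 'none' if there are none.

(A,P): not NE [P1→C gives 8>0; P2→S gives 10>9]
(A,Q): not NE [P1→B gives 11>8; P2→S gives 10>9]
(A,R): not NE [P1→C gives 3>2; P2→S gives 10>0]
(A,S): NE
(B,P): not NE [P1→C gives 8>7; P2→Q gives 7>1]
(B,Q): NE
(B,R): not NE [P1→C gives 3>1; P2→Q gives 7>0]
(B,S): not NE [P1→A gives 8>7; P2→Q gives 7>5]
(C,P): not NE [P2→S gives 5>4]
(C,Q): not NE [P1→B gives 11>0; P2→S gives 5>1]
(C,R): not NE [P2→S gives 5>4]
(C,S): not NE [P1→A gives 8>3]

PSNE = {(A,S), (B,Q)}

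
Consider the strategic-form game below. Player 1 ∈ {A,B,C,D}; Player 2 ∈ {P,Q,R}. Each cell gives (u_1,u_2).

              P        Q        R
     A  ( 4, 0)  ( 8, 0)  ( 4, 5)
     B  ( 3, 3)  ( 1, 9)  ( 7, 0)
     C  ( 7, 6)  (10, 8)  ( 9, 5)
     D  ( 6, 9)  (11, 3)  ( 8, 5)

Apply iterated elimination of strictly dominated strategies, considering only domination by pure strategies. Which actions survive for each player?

Remaining: P1:{C,D} P2:{P,Q}

P1 drop A (C beats it: P:7>4 Q:10>8 R:9>4)
P1 drop B (C beats it: P:7>3 Q:10>1 R:9>7)
P2 drop R (P beats it: C:6>5 D:9>5)
P1→{C,D} P2→{P,Q}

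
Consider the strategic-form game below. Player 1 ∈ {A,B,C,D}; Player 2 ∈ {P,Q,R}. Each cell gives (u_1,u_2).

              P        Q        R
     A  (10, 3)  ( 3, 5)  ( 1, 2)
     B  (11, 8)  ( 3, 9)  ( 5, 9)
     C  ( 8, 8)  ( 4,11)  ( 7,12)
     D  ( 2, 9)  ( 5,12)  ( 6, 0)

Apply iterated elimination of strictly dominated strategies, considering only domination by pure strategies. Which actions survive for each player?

Remaining: P1:{C,D} P2:{Q,R}

P2 drop P (Q beats it: A:5>3 B:9>8 C:11>8 D:12>9)
P1 drop A (C beats it: Q:4>3 R:7>1)
P1 drop B (C beats it: Q:4>3 R:7>5)
P1→{C,D} P2→{Q,R}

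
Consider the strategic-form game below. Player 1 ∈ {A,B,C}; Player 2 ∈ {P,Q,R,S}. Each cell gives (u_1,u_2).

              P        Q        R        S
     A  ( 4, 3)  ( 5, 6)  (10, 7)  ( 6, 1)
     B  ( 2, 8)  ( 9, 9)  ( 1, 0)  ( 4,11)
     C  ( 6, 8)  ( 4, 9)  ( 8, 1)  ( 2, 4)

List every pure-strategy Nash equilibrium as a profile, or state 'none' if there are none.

Nash profiles: (A,R)

(A,P): not NE [P1→C gives 6>4; P2→R gives 7>3]
(A,Q): not NE [P1→B gives 9>5; P2→R gives 7>6]
(A,R): NE
(A,S): not NE [P2→R gives 7>1]
(B,P): not NE [P1→C gives 6>2; P2→S gives 11>8]
(B,Q): not NE [P2→S gives 11>9]
(B,R): not NE [P1→A gives 10>1; P2→S gives 11>0]
(B,S): not NE [P1→A gives 6>4]
(C,P): not NE [P2→Q gives 9>8]
(C,Q): not NE [P1→B gives 9>4]
(C,R): not NE [P1→A gives 10>8; P2→Q gives 9>1]
(C,S): not NE [P1→A gives 6>2; P2→Q gives 9>4]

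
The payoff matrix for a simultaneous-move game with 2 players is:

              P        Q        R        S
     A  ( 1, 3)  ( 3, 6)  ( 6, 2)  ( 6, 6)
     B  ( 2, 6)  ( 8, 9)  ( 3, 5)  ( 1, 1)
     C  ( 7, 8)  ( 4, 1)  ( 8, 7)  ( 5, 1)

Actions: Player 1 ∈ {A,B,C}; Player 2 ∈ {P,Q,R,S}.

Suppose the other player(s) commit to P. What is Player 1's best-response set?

P1 best: {C}

u_1(A vs P) = 1
u_1(B vs P) = 2
u_1(C vs P) = 7
max payoff 7 at {C}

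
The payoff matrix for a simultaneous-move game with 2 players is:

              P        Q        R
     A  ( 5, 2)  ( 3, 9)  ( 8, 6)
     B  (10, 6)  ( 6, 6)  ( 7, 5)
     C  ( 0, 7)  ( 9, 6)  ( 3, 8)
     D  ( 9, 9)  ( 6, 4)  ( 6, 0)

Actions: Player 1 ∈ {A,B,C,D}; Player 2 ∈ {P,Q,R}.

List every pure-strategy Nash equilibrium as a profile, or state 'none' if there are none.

(A,P): not NE [P1→B gives 10>5; P2→Q gives 9>2]
(A,Q): not NE [P1→C gives 9>3]
(A,R): not NE [P2→Q gives 9>6]
(B,P): NE
(B,Q): not NE [P1→C gives 9>6]
(B,R): not NE [P1→A gives 8>7; P2→Q gives 6>5]
(C,P): not NE [P1→B gives 10>0; P2→R gives 8>7]
(C,Q): not NE [P2→R gives 8>6]
(C,R): not NE [P1→A gives 8>3]
(D,P): not NE [P1→B gives 10>9]
(D,Q): not NE [P1→C gives 9>6; P2→P gives 9>4]
(D,R): not NE [P1→A gives 8>6; P2→P gives 9>0]

Nash profiles: (B,P)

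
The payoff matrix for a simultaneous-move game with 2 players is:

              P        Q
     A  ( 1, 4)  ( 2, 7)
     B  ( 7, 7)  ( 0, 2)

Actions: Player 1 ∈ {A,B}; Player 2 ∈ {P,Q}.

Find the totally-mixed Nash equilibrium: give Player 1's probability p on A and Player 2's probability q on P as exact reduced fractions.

P1 indiff ⇒ q·1+(1-q)·2 = q·7+(1-q)·0 ⇒ q(-6) = (1-q)(-2) ⇒ q = 1/4
P2 indiff ⇒ p·4+(1-p)·7 = p·7+(1-p)·2 ⇒ p(-3) = (1-p)(-5) ⇒ p = 5/8

p=5/8, q=1/4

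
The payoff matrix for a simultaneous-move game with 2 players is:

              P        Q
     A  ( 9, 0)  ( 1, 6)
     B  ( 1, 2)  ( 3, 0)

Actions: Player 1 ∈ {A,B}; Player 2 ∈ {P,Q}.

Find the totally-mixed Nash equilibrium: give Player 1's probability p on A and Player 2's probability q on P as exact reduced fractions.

P1 indiff ⇒ q·9+(1-q)·1 = q·1+(1-q)·3 ⇒ q(8) = (1-q)(2) ⇒ q = 1/5
P2 indiff ⇒ p·0+(1-p)·2 = p·6+(1-p)·0 ⇒ p(-6) = (1-p)(-2) ⇒ p = 1/4

P1 mixes 1/4 on A; P2 mixes 1/5 on P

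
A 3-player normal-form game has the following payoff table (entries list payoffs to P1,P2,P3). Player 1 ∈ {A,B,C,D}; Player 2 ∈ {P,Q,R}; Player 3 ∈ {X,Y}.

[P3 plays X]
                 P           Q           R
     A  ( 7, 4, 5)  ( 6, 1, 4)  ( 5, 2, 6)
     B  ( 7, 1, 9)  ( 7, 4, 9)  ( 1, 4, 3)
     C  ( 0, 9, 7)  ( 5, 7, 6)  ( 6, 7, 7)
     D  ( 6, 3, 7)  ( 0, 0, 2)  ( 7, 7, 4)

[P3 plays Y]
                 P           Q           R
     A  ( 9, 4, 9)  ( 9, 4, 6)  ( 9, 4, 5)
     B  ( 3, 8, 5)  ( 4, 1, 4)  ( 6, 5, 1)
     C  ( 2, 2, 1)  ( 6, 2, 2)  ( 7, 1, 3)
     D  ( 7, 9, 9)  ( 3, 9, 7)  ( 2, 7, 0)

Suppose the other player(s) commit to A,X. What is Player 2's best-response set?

P2 best: {P}

u_2(P vs A,X) = 4
u_2(Q vs A,X) = 1
u_2(R vs A,X) = 2
max payoff 4 at {P}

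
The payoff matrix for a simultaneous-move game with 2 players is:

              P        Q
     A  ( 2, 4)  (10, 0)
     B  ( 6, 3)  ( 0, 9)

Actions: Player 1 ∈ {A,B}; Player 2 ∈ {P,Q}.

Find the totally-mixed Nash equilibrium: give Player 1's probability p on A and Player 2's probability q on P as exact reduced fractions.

P1 indiff ⇒ q·2+(1-q)·10 = q·6+(1-q)·0 ⇒ q(-4) = (1-q)(-10) ⇒ q = 5/7
P2 indiff ⇒ p·4+(1-p)·3 = p·0+(1-p)·9 ⇒ p(4) = (1-p)(6) ⇒ p = 3/5

(p,q) = (3/5, 5/7)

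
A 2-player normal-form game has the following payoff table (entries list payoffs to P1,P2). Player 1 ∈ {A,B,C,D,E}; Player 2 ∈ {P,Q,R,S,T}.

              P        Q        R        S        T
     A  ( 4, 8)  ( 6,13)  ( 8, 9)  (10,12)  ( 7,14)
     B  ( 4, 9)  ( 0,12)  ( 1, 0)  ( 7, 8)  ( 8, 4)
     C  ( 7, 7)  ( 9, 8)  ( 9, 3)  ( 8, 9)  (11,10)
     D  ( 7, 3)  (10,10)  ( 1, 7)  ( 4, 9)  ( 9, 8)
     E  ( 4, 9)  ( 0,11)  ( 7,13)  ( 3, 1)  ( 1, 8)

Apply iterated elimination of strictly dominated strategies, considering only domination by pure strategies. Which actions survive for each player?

P1 drop B (C beats it: P:7>4 Q:9>0 R:9>1 S:8>7 T:11>8)
P1 drop E (C beats it: P:7>4 Q:9>0 R:9>7 S:8>3 T:11>1)
P2 drop P (Q beats it: A:13>8 C:8>7 D:10>3)
P2 drop R (Q beats it: A:13>9 C:8>3 D:10>7)
P1→{A,C,D} P2→{Q,S,T}

Remaining: P1:{A,C,D} P2:{Q,S,T}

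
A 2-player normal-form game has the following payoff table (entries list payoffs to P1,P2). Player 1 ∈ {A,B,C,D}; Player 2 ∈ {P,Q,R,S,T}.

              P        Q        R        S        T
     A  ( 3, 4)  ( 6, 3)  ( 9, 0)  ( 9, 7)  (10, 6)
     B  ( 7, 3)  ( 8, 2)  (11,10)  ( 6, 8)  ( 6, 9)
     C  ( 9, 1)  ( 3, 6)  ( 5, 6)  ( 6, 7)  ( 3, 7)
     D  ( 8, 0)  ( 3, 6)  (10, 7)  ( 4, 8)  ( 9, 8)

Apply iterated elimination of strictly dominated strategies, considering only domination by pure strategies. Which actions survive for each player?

P2 drop P (S beats it: A:7>4 B:8>3 C:7>1 D:8>0)
P1 drop C (A beats it: Q:6>3 R:9>5 S:9>6 T:10>3)
P2 drop Q (S beats it: A:7>3 B:8>2 D:8>6)
P1→{A,B,D} P2→{R,S,T}

IESDS → P1:{A,B,D} P2:{R,S,T}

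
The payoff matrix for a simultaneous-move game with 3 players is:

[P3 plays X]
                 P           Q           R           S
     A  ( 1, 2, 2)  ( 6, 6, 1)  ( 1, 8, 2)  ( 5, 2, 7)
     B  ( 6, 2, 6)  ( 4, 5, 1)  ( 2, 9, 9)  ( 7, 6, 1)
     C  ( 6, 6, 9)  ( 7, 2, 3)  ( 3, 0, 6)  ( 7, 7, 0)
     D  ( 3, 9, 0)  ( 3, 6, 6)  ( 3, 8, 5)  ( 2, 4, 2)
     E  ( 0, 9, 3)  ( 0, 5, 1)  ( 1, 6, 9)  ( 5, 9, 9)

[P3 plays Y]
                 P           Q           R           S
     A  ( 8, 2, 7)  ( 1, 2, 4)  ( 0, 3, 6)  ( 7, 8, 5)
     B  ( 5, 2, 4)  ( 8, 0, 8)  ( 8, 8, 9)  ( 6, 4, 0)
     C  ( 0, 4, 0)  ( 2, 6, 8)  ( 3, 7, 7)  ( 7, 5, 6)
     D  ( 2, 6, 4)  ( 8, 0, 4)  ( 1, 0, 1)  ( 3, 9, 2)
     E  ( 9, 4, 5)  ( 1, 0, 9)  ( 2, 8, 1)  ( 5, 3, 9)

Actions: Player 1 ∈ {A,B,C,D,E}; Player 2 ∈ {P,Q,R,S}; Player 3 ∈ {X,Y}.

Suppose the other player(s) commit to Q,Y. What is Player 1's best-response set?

u_1(A vs Q,Y) = 1
u_1(B vs Q,Y) = 8
u_1(C vs Q,Y) = 2
u_1(D vs Q,Y) = 8
u_1(E vs Q,Y) = 1
max payoff 8 at {B,D}

argmax u_1 = {B,D}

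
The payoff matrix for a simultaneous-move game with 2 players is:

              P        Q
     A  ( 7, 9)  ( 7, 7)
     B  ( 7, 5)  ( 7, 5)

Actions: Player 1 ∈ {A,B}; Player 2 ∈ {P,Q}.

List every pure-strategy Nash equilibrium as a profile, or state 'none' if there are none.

NE set: (A,P), (B,P), (B,Q)

(A,P): NE
(A,Q): not NE [P2→P gives 9>7]
(B,P): NE
(B,Q): NE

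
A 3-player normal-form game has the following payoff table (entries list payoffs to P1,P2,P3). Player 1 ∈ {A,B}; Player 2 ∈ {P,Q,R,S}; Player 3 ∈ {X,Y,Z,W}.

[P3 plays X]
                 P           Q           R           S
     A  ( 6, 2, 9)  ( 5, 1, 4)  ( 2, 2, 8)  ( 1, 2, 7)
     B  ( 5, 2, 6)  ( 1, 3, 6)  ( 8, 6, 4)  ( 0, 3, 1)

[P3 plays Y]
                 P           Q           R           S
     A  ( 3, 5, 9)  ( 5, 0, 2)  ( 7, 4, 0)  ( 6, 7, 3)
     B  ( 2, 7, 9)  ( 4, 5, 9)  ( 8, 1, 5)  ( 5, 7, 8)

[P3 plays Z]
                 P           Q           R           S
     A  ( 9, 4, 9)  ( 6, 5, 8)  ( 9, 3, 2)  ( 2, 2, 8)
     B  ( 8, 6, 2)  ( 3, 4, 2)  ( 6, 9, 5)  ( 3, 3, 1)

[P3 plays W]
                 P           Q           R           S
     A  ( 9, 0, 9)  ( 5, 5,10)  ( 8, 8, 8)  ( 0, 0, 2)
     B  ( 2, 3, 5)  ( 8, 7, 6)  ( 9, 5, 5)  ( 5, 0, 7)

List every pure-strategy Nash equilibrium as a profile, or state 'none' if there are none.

(A,P,X): NE
(A,P,Y): not NE [P2→S gives 7>5]
(A,P,Z): not NE [P2→Q gives 5>4]
(A,P,W): not NE [P2→R gives 8>0]
(A,Q,X): not NE [P2→S gives 2>1; P3→W gives 10>4]
(A,Q,Y): not NE [P2→S gives 7>0; P3→W gives 10>2]
(A,Q,Z): not NE [P3→W gives 10>8]
(A,Q,W): not NE [P1→B gives 8>5; P2→R gives 8>5]
(A,R,X): not NE [P1→B gives 8>2]
(A,R,Y): not NE [P1→B gives 8>7; P2→S gives 7>4; P3→W gives 8>0]
(A,R,Z): not NE [P2→Q gives 5>3; P3→W gives 8>2]
(A,R,W): not NE [P1→B gives 9>8]
(A,S,X): not NE [P3→Z gives 8>7]
(A,S,Y): not NE [P3→Z gives 8>3]
(A,S,Z): not NE [P1→B gives 3>2; P2→Q gives 5>2]
(A,S,W): not NE [P1→B gives 5>0; P2→R gives 8>0; P3→Z gives 8>2]
(B,P,X): not NE [P1→A gives 6>5; P2→R gives 6>2; P3→Y gives 9>6]
(B,P,Y): not NE [P1→A gives 3>2]
(B,P,Z): not NE [P1→A gives 9>8; P2→R gives 9>6; P3→Y gives 9>2]
(B,P,W): not NE [P1→A gives 9>2; P2→Q gives 7>3; P3→Y gives 9>5]
(B,Q,X): not NE [P1→A gives 5>1; P2→R gives 6>3; P3→Y gives 9>6]
(B,Q,Y): not NE [P1→A gives 5>4; P2→S gives 7>5]
(B,Q,Z): not NE [P1→A gives 6>3; P2→R gives 9>4; P3→Y gives 9>2]
(B,Q,W): not NE [P3→Y gives 9>6]
(B,R,X): not NE [P3→W gives 5>4]
(B,R,Y): not NE [P2→S gives 7>1]
(B,R,Z): not NE [P1→A gives 9>6]
(B,R,W): not NE [P2→Q gives 7>5]
(B,S,X): not NE [P1→A gives 1>0; P2→R gives 6>3; P3→Y gives 8>1]
(B,S,Y): not NE [P1→A gives 6>5]
(B,S,Z): not NE [P2→R gives 9>3; P3→Y gives 8>1]
(B,S,W): not NE [P2→Q gives 7>0; P3→Y gives 8>7]

PSNE = {(A,P,X)}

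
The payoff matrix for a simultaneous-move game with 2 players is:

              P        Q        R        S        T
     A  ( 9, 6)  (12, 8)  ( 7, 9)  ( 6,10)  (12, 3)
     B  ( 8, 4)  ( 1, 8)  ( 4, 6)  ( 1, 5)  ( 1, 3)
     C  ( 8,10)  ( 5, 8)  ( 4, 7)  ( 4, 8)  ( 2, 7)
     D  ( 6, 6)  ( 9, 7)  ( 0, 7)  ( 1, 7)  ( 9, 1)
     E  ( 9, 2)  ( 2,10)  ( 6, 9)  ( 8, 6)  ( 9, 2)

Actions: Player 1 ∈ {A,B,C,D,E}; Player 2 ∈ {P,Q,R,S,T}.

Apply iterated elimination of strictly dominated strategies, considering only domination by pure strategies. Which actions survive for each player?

Remaining: P1:{A,E} P2:{Q,R,S}

P1 drop B (A beats it: P:9>8 Q:12>1 R:7>4 S:6>1 T:12>1)
P1 drop C (A beats it: P:9>8 Q:12>5 R:7>4 S:6>4 T:12>2)
P1 drop D (A beats it: P:9>6 Q:12>9 R:7>0 S:6>1 T:12>9)
P2 drop P (Q beats it: A:8>6 E:10>2)
P2 drop T (Q beats it: A:8>3 E:10>2)
P1→{A,E} P2→{Q,R,S}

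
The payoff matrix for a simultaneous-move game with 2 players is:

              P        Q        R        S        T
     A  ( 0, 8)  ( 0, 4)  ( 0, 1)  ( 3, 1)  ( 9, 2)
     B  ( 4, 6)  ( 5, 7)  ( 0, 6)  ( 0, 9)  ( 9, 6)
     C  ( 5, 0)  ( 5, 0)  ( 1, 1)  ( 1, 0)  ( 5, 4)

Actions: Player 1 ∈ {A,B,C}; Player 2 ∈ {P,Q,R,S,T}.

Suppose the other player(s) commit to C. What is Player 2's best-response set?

argmax u_2 = {T}

u_2(P vs C) = 0
u_2(Q vs C) = 0
u_2(R vs C) = 1
u_2(S vs C) = 0
u_2(T vs C) = 4
max payoff 4 at {T}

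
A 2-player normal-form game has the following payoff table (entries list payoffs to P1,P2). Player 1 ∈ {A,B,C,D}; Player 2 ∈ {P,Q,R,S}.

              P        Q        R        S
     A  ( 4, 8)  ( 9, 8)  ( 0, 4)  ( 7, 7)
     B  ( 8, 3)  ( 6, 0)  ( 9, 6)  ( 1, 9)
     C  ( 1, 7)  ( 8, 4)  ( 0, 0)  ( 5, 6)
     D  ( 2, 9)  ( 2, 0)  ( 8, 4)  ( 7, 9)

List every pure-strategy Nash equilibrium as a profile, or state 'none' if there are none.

(A,P): not NE [P1→B gives 8>4]
(A,Q): NE
(A,R): not NE [P1→B gives 9>0; P2→Q gives 8>4]
(A,S): not NE [P2→Q gives 8>7]
(B,P): not NE [P2→S gives 9>3]
(B,Q): not NE [P1→A gives 9>6; P2→S gives 9>0]
(B,R): not NE [P2→S gives 9>6]
(B,S): not NE [P1→D gives 7>1]
(C,P): not NE [P1→B gives 8>1]
(C,Q): not NE [P1→A gives 9>8; P2→P gives 7>4]
(C,R): not NE [P1→B gives 9>0; P2→P gives 7>0]
(C,S): not NE [P1→D gives 7>5; P2→P gives 7>6]
(D,P): not NE [P1→B gives 8>2]
(D,Q): not NE [P1→A gives 9>2; P2→S gives 9>0]
(D,R): not NE [P1→B gives 9>8; P2→S gives 9>4]
(D,S): NE

PSNE = {(A,Q), (D,S)}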